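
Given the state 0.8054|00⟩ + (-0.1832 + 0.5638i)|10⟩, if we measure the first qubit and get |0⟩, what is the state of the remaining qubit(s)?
|0⟩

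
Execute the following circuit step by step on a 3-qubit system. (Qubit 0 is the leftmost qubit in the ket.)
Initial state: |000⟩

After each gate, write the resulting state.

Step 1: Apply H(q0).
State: 1/√2|000⟩ + 1/√2|100⟩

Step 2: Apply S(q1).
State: 1/√2|000⟩ + 1/√2|100⟩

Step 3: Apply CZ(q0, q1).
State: 1/√2|000⟩ + 1/√2|100⟩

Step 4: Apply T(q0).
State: 1/√2|000⟩ + (1/2 + (1/2)i)|100⟩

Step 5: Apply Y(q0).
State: (1/2 - (1/2)i)|000⟩ + (1/√2)i|100⟩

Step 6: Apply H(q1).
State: (1/√8 - (1/√8)i)|000⟩ + (1/√8 - (1/√8)i)|010⟩ + (1/2)i|100⟩ + (1/2)i|110⟩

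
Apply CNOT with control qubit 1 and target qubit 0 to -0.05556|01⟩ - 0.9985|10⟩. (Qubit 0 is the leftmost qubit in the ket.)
-0.9985|10⟩ - 0.05556|11⟩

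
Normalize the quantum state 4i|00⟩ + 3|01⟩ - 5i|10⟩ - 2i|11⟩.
0.5443i|00⟩ + 1/√6|01⟩ - 0.6804i|10⟩ - 0.2722i|11⟩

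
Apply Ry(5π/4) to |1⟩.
-0.9239|0⟩ - 0.3827|1⟩

Ry(5π/4) = [[cos(θ/2), −sin(θ/2)], [sin(θ/2), cos(θ/2)]]; θ = 5π/4, cos(θ/2) ≈ -0.382683, sin(θ/2) ≈ 0.92388.
With a = amp(|0⟩) = 0 and b = amp(|1⟩) = 1:
new amp(|0⟩) = (-0.382683)·a + (-0.92388)·b = -0.9239
new amp(|1⟩) = (0.92388)·a + (-0.382683)·b = -0.3827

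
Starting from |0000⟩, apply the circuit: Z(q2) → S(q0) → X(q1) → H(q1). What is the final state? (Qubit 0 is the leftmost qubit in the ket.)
1/√2|0000⟩ - 1/√2|0100⟩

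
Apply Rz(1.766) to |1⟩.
(0.6348 + 0.7726i)|1⟩

Rz(1.766) = [[e^(−iθ/2), 0], [0, e^(iθ/2)]] with e^(±iθ/2) = cos(θ/2) ± i·sin(θ/2); θ = 1.766, cos(θ/2) ≈ 0.634836, sin(θ/2) ≈ 0.772647.
With a = amp(|0⟩) = 0 and b = amp(|1⟩) = 1:
new amp(|0⟩) = (0.634836 - 0.772647i)·a = 0
new amp(|1⟩) = (0.634836 + 0.772647i)·b = (0.6348 + 0.7726i)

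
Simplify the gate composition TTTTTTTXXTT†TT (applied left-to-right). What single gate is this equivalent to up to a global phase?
T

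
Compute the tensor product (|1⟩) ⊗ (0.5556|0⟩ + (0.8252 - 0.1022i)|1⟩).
0.5556|10⟩ + (0.8252 - 0.1022i)|11⟩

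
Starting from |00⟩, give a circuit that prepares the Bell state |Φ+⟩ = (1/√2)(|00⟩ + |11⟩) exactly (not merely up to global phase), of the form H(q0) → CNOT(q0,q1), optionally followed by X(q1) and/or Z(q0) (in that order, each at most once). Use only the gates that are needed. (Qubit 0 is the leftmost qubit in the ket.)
H(q0) → CNOT(q0,q1)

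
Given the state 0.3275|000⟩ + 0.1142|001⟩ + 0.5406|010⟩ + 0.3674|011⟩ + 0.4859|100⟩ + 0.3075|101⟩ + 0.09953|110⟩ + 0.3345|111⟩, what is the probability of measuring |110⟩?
0.009906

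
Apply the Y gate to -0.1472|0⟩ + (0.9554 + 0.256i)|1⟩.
(0.256 - 0.9554i)|0⟩ - 0.1472i|1⟩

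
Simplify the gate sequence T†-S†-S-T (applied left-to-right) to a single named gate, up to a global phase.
I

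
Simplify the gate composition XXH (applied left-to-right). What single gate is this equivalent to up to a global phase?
H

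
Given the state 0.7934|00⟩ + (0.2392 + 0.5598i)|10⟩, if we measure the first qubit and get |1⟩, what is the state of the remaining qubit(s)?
(0.3929 + 0.9196i)|0⟩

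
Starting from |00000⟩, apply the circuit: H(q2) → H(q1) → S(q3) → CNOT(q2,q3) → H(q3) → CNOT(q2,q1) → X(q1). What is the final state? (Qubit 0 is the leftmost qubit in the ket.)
1/√8|00000⟩ + 1/√8|00010⟩ + 1/√8|00100⟩ - 1/√8|00110⟩ + 1/√8|01000⟩ + 1/√8|01010⟩ + 1/√8|01100⟩ - 1/√8|01110⟩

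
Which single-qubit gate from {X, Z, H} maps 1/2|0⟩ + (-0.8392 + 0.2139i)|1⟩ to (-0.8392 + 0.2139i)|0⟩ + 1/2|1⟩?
X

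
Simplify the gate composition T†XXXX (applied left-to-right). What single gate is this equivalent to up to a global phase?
T†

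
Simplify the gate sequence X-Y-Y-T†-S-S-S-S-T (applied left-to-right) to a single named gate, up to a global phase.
X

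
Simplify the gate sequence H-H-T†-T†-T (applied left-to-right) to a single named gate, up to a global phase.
T†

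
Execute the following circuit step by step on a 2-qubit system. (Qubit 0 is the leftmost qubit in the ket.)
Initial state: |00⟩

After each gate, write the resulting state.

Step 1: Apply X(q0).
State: |10⟩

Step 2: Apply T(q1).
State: |10⟩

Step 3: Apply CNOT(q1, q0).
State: |10⟩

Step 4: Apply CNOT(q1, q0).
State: |10⟩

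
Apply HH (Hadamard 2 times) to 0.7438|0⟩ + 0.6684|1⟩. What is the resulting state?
0.7438|0⟩ + 0.6684|1⟩

H² = I, so an even number of Hadamards cancels: H^2 = I and the state is unchanged.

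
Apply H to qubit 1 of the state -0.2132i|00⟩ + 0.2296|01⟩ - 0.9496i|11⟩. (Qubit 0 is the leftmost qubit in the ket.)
(0.1624 - 0.1508i)|00⟩ + (-0.1624 - 0.1508i)|01⟩ - 0.6715i|10⟩ + 0.6715i|11⟩

H on qubit 1 mixes each pair of kets that differ only in qubit 1: amplitudes (a, b) of (|…0…⟩, |…1…⟩) become ((a + b)/√2, (a − b)/√2). Kets absent from the input have amplitude 0.
(|00⟩, |01⟩): (a, b) = (-0.2132i, 0.2296) → ((0.1624 - 0.1508i), (-0.1624 - 0.1508i))
(|10⟩, |11⟩): (a, b) = (0, -0.9496i) → (-0.6715i, 0.6715i)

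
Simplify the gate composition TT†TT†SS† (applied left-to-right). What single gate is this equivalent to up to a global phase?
I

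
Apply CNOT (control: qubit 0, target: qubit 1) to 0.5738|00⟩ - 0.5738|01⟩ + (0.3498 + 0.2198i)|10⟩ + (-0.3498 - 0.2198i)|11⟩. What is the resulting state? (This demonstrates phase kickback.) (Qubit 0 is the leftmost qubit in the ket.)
0.5738|00⟩ - 0.5738|01⟩ + (-0.3498 - 0.2198i)|10⟩ + (0.3498 + 0.2198i)|11⟩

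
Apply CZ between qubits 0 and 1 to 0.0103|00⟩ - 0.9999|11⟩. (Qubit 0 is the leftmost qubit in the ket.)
0.0103|00⟩ + 0.9999|11⟩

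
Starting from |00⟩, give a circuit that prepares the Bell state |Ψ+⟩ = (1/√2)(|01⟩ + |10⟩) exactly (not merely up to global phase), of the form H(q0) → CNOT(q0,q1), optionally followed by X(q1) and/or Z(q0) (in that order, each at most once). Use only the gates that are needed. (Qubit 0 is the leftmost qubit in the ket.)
H(q0) → CNOT(q0,q1) → X(q1)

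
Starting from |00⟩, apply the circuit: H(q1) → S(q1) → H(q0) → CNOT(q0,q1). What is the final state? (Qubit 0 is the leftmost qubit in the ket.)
1/2|00⟩ + (1/2)i|01⟩ + (1/2)i|10⟩ + 1/2|11⟩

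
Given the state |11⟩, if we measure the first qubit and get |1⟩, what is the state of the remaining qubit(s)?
|1⟩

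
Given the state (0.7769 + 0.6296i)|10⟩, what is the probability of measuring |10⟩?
1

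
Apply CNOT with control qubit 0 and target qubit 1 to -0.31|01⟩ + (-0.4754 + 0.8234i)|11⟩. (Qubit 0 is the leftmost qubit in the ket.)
-0.31|01⟩ + (-0.4754 + 0.8234i)|10⟩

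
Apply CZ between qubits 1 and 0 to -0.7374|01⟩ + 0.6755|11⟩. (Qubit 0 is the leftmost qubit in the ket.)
-0.7374|01⟩ - 0.6755|11⟩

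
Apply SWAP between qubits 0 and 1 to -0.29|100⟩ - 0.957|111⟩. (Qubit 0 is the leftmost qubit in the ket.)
-0.29|010⟩ - 0.957|111⟩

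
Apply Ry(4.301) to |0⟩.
-0.5478|0⟩ + 0.8366|1⟩

Ry(4.301) = [[cos(θ/2), −sin(θ/2)], [sin(θ/2), cos(θ/2)]]; θ = 4.301, cos(θ/2) ≈ -0.547776, sin(θ/2) ≈ 0.836625.
With a = amp(|0⟩) = 1 and b = amp(|1⟩) = 0:
new amp(|0⟩) = (-0.547776)·a + (-0.836625)·b = -0.5478
new amp(|1⟩) = (0.836625)·a + (-0.547776)·b = 0.8366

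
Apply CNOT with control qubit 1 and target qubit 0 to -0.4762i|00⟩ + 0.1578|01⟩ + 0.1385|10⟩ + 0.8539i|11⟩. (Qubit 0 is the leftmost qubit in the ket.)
-0.4762i|00⟩ + 0.8539i|01⟩ + 0.1385|10⟩ + 0.1578|11⟩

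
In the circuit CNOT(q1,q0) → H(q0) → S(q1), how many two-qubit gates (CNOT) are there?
1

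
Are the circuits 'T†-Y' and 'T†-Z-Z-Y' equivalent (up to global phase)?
Yes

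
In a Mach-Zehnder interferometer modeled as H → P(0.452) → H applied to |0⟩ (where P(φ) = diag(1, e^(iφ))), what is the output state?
(0.9498 + 0.2184i)|0⟩ + (0.05021 - 0.2184i)|1⟩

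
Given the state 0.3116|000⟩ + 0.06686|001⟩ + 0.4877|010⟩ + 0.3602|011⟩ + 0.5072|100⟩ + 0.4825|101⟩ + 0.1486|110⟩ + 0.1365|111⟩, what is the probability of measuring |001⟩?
0.00447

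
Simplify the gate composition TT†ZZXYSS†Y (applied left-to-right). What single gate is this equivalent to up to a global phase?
X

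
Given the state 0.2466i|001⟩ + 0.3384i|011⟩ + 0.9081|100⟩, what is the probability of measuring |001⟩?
0.06081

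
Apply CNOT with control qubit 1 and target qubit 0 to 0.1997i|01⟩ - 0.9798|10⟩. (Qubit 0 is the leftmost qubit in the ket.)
-0.9798|10⟩ + 0.1997i|11⟩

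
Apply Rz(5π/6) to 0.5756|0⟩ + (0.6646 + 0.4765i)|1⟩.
(0.149 - 0.556i)|0⟩ + (-0.2883 + 0.7653i)|1⟩

Rz(5π/6) = [[e^(−iθ/2), 0], [0, e^(iθ/2)]] with e^(±iθ/2) = cos(θ/2) ± i·sin(θ/2); θ = 5π/6, cos(θ/2) ≈ 0.258819, sin(θ/2) ≈ 0.965926.
With a = amp(|0⟩) = 0.5756 and b = amp(|1⟩) = (0.6646 + 0.4765i):
new amp(|0⟩) = (0.258819 - 0.965926i)·a = (0.149 - 0.556i)
new amp(|1⟩) = (0.258819 + 0.965926i)·b = (-0.2883 + 0.7653i)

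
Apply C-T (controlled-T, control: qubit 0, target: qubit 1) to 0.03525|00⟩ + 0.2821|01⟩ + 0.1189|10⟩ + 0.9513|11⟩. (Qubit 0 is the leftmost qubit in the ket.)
0.03525|00⟩ + 0.2821|01⟩ + 0.1189|10⟩ + (0.6727 + 0.6727i)|11⟩

C-T leaves the control-|0⟩ kets |00⟩, |01⟩ unchanged and applies T to qubit 1 on the control-|1⟩ pair (|10⟩, |11⟩).
T = [[1, 0], [0, (1/√2 + (1/√2)i)]].
With a = amp(|10⟩) = 0.1189 and b = amp(|11⟩) = 0.9513:
new amp(|10⟩) = (1)·a = 0.1189
new amp(|11⟩) = (1/√2 + (1/√2)i)·b = (0.6727 + 0.6727i)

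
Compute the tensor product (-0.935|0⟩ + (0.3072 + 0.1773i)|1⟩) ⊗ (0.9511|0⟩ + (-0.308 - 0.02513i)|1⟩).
-0.8893|00⟩ + (0.288 + 0.0235i)|01⟩ + (0.2922 + 0.1686i)|10⟩ + (-0.09016 - 0.06233i)|11⟩

amp(|b₁b₂…⟩) = product of the factor amplitudes for bits b₁, b₂, …; only kets whose every factor amplitude is nonzero survive.
|00⟩: (-0.935)(0.9511) = -0.8893
|01⟩: (-0.935)(-0.308 - 0.02513i) = (0.288 + 0.0235i)
|10⟩: (0.3072 + 0.1773i)(0.9511) = (0.2922 + 0.1686i)
|11⟩: (0.3072 + 0.1773i)(-0.308 - 0.02513i) = (-0.09016 - 0.06233i)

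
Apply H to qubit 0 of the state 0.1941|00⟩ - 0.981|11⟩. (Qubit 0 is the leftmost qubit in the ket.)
0.1372|00⟩ - 0.6937|01⟩ + 0.1372|10⟩ + 0.6937|11⟩

H on qubit 0 mixes each pair of kets that differ only in qubit 0: amplitudes (a, b) of (|…0…⟩, |…1…⟩) become ((a + b)/√2, (a − b)/√2). Kets absent from the input have amplitude 0.
(|00⟩, |10⟩): (a, b) = (0.1941, 0) → (0.1372, 0.1372)
(|01⟩, |11⟩): (a, b) = (0, -0.981) → (-0.6937, 0.6937)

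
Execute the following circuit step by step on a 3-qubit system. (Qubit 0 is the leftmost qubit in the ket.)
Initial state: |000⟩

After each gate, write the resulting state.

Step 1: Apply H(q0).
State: 1/√2|000⟩ + 1/√2|100⟩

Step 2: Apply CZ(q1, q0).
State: 1/√2|000⟩ + 1/√2|100⟩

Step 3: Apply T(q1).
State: 1/√2|000⟩ + 1/√2|100⟩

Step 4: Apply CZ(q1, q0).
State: 1/√2|000⟩ + 1/√2|100⟩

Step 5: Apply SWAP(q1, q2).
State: 1/√2|000⟩ + 1/√2|100⟩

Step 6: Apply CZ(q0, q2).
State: 1/√2|000⟩ + 1/√2|100⟩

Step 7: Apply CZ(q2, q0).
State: 1/√2|000⟩ + 1/√2|100⟩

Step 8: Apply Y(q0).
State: -(1/√2)i|000⟩ + (1/√2)i|100⟩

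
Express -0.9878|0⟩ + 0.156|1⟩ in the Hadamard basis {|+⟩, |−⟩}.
-0.5882|+⟩ - 0.8088|−⟩

With |ψ⟩ = α|0⟩ + β|1⟩, the Hadamard-basis coefficients are ⟨+|ψ⟩ = (α + β)/√2 and ⟨−|ψ⟩ = (α − β)/√2.
Here α = -0.9878, β = 0.156: (α + β)/√2 = -0.5882, (α − β)/√2 = -0.8088.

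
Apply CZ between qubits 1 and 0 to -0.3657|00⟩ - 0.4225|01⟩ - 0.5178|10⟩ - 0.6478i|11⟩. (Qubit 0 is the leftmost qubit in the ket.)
-0.3657|00⟩ - 0.4225|01⟩ - 0.5178|10⟩ + 0.6478i|11⟩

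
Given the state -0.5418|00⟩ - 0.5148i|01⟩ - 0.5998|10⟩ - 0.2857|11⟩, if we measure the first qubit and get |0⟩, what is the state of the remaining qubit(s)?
-0.7249|0⟩ - 0.6888i|1⟩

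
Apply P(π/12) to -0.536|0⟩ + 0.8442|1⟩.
-0.536|0⟩ + (0.8154 + 0.2185i)|1⟩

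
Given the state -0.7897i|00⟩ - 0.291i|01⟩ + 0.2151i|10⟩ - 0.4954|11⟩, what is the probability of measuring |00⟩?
0.6236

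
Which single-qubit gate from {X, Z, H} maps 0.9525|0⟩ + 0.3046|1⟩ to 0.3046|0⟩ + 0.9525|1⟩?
X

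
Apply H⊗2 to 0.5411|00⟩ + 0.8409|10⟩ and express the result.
0.691|00⟩ + 0.691|01⟩ - 0.1499|10⟩ - 0.1499|11⟩

H⊗2 gives amp(|y⟩) = (1/2) Σ_x (−1)^(x·y) amp(|x⟩), where x·y is the number of positions in which both x and y have a 1.
|00⟩: (0.5411 + 0.8409)/2 = 0.691
|01⟩: (0.5411 + 0.8409)/2 = 0.691
|10⟩: (0.5411 - 0.8409)/2 = -0.1499
|11⟩: (0.5411 - 0.8409)/2 = -0.1499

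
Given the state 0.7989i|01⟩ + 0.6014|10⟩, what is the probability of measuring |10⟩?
0.3617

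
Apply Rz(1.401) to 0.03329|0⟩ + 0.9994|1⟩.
(0.02545 - 0.02146i)|0⟩ + (0.7641 + 0.6442i)|1⟩

Rz(1.401) = [[e^(−iθ/2), 0], [0, e^(iθ/2)]] with e^(±iθ/2) = cos(θ/2) ± i·sin(θ/2); θ = 1.401, cos(θ/2) ≈ 0.76452, sin(θ/2) ≈ 0.6446.
With a = amp(|0⟩) = 0.03329 and b = amp(|1⟩) = 0.9994:
new amp(|0⟩) = (0.76452 - 0.6446i)·a = (0.02545 - 0.02146i)
new amp(|1⟩) = (0.76452 + 0.6446i)·b = (0.7641 + 0.6442i)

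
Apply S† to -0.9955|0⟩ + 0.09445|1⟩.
-0.9955|0⟩ - 0.09445i|1⟩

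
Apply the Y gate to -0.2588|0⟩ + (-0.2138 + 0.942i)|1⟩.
(0.942 + 0.2138i)|0⟩ - 0.2588i|1⟩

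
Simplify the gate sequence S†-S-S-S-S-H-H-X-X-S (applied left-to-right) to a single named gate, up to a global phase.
I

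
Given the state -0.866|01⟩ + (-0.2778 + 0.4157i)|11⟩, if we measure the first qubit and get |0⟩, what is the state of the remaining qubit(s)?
-|1⟩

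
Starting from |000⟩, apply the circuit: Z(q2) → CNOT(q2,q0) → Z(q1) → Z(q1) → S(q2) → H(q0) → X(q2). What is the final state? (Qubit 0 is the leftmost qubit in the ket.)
1/√2|001⟩ + 1/√2|101⟩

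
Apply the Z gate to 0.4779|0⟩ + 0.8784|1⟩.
0.4779|0⟩ - 0.8784|1⟩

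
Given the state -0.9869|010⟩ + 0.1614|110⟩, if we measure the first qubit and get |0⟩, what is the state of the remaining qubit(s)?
-|10⟩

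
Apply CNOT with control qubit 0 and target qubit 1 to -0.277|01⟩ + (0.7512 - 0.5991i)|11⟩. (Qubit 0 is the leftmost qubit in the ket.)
-0.277|01⟩ + (0.7512 - 0.5991i)|10⟩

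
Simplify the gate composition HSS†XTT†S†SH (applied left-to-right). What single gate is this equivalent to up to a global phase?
Z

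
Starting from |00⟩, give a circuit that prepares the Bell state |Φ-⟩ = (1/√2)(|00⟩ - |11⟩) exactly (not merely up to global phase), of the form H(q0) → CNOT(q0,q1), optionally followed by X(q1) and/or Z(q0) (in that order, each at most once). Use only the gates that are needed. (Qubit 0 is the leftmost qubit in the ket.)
H(q0) → CNOT(q0,q1) → Z(q0)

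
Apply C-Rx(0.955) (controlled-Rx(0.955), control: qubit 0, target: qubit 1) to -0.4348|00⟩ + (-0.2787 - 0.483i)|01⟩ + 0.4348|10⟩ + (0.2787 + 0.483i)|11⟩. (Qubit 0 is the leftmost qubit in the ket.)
-0.4348|00⟩ + (-0.2787 - 0.483i)|01⟩ + (0.6081 - 0.1281i)|10⟩ + (0.2475 + 0.2292i)|11⟩

C-Rx(0.955) leaves the control-|0⟩ kets |00⟩, |01⟩ unchanged and applies Rx(0.955) to qubit 1 on the control-|1⟩ pair (|10⟩, |11⟩).
Rx(0.955) = [[cos(θ/2), −i·sin(θ/2)], [−i·sin(θ/2), cos(θ/2)]]; θ = 0.955, cos(θ/2) ≈ 0.888147, sin(θ/2) ≈ 0.45956.
With a = amp(|10⟩) = 0.4348 and b = amp(|11⟩) = (0.2787 + 0.483i):
new amp(|10⟩) = (0.888147)·a + (-0.45956i)·b = (0.6081 - 0.1281i)
new amp(|11⟩) = (-0.45956i)·a + (0.888147)·b = (0.2475 + 0.2292i)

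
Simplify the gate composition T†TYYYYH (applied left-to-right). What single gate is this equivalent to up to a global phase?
H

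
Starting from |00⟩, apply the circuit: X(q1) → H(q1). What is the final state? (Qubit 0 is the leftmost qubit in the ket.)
1/√2|00⟩ - 1/√2|01⟩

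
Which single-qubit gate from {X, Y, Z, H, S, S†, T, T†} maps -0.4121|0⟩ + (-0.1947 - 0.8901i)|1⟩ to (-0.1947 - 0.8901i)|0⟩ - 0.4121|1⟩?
X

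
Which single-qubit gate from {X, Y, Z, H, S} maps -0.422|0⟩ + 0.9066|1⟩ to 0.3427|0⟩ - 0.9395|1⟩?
H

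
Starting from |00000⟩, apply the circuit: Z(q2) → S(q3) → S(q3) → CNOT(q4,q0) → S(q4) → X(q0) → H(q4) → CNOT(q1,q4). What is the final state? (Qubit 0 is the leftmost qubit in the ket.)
1/√2|10000⟩ + 1/√2|10001⟩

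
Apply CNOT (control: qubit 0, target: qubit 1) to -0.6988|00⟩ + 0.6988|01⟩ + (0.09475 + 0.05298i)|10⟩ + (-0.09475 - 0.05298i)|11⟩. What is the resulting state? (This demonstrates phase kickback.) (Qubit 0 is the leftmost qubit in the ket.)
-0.6988|00⟩ + 0.6988|01⟩ + (-0.09475 - 0.05298i)|10⟩ + (0.09475 + 0.05298i)|11⟩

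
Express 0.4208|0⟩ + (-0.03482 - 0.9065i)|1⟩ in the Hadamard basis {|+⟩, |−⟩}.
(0.2729 - 0.641i)|+⟩ + (0.3222 + 0.641i)|−⟩

With |ψ⟩ = α|0⟩ + β|1⟩, the Hadamard-basis coefficients are ⟨+|ψ⟩ = (α + β)/√2 and ⟨−|ψ⟩ = (α − β)/√2.
Here α = 0.4208, β = (-0.03482 - 0.9065i): (α + β)/√2 = (0.2729 - 0.641i), (α − β)/√2 = (0.3222 + 0.641i).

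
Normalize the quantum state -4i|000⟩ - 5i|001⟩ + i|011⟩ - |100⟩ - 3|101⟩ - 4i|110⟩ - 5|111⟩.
-0.4148i|000⟩ - 0.5185i|001⟩ + 0.1037i|011⟩ - 0.1037|100⟩ - 0.3111|101⟩ - 0.4148i|110⟩ - 0.5185|111⟩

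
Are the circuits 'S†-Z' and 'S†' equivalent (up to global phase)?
No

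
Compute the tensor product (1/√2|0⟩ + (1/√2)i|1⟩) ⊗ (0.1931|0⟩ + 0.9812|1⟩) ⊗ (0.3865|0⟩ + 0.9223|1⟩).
0.05277|000⟩ + 0.1259|001⟩ + 0.2682|010⟩ + 0.6399|011⟩ + 0.05277i|100⟩ + 0.1259i|101⟩ + 0.2682i|110⟩ + 0.6399i|111⟩

amp(|b₁b₂…⟩) = product of the factor amplitudes for bits b₁, b₂, …; only kets whose every factor amplitude is nonzero survive.
|000⟩: (1/√2)(0.1931)(0.3865) = 0.05277
|001⟩: (1/√2)(0.1931)(0.9223) = 0.1259
|010⟩: (1/√2)(0.9812)(0.3865) = 0.2682
|011⟩: (1/√2)(0.9812)(0.9223) = 0.6399
|100⟩: ((1/√2)i)(0.1931)(0.3865) = 0.05277i
|101⟩: ((1/√2)i)(0.1931)(0.9223) = 0.1259i
|110⟩: ((1/√2)i)(0.9812)(0.3865) = 0.2682i
|111⟩: ((1/√2)i)(0.9812)(0.9223) = 0.6399i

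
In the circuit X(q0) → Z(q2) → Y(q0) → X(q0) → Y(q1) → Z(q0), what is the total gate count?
6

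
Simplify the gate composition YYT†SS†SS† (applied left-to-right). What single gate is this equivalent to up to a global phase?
T†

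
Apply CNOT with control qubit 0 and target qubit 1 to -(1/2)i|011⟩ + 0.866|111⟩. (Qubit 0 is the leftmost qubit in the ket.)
-(1/2)i|011⟩ + 0.866|101⟩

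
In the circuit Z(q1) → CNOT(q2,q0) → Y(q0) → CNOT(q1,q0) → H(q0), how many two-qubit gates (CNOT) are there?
2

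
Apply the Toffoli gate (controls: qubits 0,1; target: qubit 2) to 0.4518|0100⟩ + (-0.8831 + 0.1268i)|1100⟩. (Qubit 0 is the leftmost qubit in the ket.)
0.4518|0100⟩ + (-0.8831 + 0.1268i)|1110⟩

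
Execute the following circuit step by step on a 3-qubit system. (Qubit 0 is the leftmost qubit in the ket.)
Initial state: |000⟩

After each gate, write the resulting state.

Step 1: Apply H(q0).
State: 1/√2|000⟩ + 1/√2|100⟩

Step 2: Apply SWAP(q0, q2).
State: 1/√2|000⟩ + 1/√2|001⟩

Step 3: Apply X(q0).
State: 1/√2|100⟩ + 1/√2|101⟩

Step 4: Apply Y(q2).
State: -(1/√2)i|100⟩ + (1/√2)i|101⟩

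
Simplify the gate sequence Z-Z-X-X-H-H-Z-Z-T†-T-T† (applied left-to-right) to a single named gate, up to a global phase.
T†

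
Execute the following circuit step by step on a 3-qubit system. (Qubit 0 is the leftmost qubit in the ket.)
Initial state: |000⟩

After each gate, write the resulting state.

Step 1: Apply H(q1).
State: 1/√2|000⟩ + 1/√2|010⟩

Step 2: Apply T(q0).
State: 1/√2|000⟩ + 1/√2|010⟩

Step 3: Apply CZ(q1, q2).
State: 1/√2|000⟩ + 1/√2|010⟩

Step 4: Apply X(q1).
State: 1/√2|000⟩ + 1/√2|010⟩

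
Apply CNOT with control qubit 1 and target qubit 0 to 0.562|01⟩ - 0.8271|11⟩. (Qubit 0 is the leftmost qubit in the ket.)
-0.8271|01⟩ + 0.562|11⟩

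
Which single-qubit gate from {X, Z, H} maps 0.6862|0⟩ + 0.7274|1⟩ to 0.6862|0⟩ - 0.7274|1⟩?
Z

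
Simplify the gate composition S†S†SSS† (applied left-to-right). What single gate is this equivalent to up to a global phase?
S†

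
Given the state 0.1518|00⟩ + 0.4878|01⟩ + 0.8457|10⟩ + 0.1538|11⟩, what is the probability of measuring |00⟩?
0.02304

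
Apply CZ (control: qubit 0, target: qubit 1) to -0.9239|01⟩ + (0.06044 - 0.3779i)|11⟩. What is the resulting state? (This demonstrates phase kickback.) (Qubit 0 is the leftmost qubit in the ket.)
-0.9239|01⟩ + (-0.06044 + 0.3779i)|11⟩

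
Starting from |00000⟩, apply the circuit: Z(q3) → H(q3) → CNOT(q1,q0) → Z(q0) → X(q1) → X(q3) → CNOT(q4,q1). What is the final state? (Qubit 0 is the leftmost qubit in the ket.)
1/√2|01000⟩ + 1/√2|01010⟩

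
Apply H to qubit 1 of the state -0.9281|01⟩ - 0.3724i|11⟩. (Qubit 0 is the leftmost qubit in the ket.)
-0.6563|00⟩ + 0.6563|01⟩ - 0.2633i|10⟩ + 0.2633i|11⟩

H on qubit 1 mixes each pair of kets that differ only in qubit 1: amplitudes (a, b) of (|…0…⟩, |…1…⟩) become ((a + b)/√2, (a − b)/√2). Kets absent from the input have amplitude 0.
(|00⟩, |01⟩): (a, b) = (0, -0.9281) → (-0.6563, 0.6563)
(|10⟩, |11⟩): (a, b) = (0, -0.3724i) → (-0.2633i, 0.2633i)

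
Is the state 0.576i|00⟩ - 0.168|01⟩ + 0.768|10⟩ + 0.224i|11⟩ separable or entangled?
Separable

Writing the state as a|00⟩ + b|01⟩ + c|10⟩ + d|11⟩, it is a product state iff ad − bc = 0.
Here (a, b, c, d) = (0.576i, -0.168, 0.768, 0.224i): ad − bc = (0.576i)(0.224i) − (-0.168)(0.768) = 0, so the state is separable.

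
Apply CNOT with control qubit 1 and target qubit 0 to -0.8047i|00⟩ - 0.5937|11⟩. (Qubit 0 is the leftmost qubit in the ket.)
-0.8047i|00⟩ - 0.5937|01⟩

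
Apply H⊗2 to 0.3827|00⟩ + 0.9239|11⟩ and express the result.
0.6533|00⟩ - 0.2706|01⟩ - 0.2706|10⟩ + 0.6533|11⟩

H⊗2 gives amp(|y⟩) = (1/2) Σ_x (−1)^(x·y) amp(|x⟩), where x·y is the number of positions in which both x and y have a 1.
|00⟩: (0.3827 + 0.9239)/2 = 0.6533
|01⟩: (0.3827 - 0.9239)/2 = -0.2706
|10⟩: (0.3827 - 0.9239)/2 = -0.2706
|11⟩: (0.3827 + 0.9239)/2 = 0.6533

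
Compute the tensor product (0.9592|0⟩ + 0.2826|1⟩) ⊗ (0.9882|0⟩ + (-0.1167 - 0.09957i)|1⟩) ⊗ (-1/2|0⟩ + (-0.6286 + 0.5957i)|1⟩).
-0.4739|000⟩ + (-0.5958 + 0.5647i)|001⟩ + (0.05597 + 0.04775i)|010⟩ + (0.1273 - 0.006646i)|011⟩ - 0.1396|100⟩ + (-0.1755 + 0.1664i)|101⟩ + (0.01649 + 0.01407i)|110⟩ + (0.03749 - 0.001958i)|111⟩

amp(|b₁b₂…⟩) = product of the factor amplitudes for bits b₁, b₂, …; only kets whose every factor amplitude is nonzero survive.
|000⟩: (0.9592)(0.9882)(-1/2) = -0.4739
|001⟩: (0.9592)(0.9882)(-0.6286 + 0.5957i) = (-0.5958 + 0.5647i)
|010⟩: (0.9592)(-0.1167 - 0.09957i)(-1/2) = (0.05597 + 0.04775i)
|011⟩: (0.9592)(-0.1167 - 0.09957i)(-0.6286 + 0.5957i) = (0.1273 - 0.006646i)
|100⟩: (0.2826)(0.9882)(-1/2) = -0.1396
|101⟩: (0.2826)(0.9882)(-0.6286 + 0.5957i) = (-0.1755 + 0.1664i)
|110⟩: (0.2826)(-0.1167 - 0.09957i)(-1/2) = (0.01649 + 0.01407i)
|111⟩: (0.2826)(-0.1167 - 0.09957i)(-0.6286 + 0.5957i) = (0.03749 - 0.001958i)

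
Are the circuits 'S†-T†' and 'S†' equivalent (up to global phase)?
No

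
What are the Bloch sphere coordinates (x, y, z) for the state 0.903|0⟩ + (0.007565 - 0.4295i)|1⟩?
(0.01366, -0.7757, 0.6309)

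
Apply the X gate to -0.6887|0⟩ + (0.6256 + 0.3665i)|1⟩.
(0.6256 + 0.3665i)|0⟩ - 0.6887|1⟩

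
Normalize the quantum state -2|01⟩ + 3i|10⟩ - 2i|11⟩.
-0.4851|01⟩ + 0.7276i|10⟩ - 0.4851i|11⟩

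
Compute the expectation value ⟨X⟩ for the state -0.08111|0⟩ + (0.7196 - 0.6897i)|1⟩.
-0.1167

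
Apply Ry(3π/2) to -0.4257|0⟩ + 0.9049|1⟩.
-0.3388|0⟩ - 0.9409|1⟩

Ry(3π/2) = [[cos(θ/2), −sin(θ/2)], [sin(θ/2), cos(θ/2)]]; θ = 3π/2, cos(θ/2) ≈ -0.707107, sin(θ/2) ≈ 0.707107.
With a = amp(|0⟩) = -0.4257 and b = amp(|1⟩) = 0.9049:
new amp(|0⟩) = (-0.707107)·a + (-0.707107)·b = -0.3388
new amp(|1⟩) = (0.707107)·a + (-0.707107)·b = -0.9409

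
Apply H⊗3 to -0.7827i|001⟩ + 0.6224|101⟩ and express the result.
(0.2201 - 0.2767i)|000⟩ + (-0.2201 + 0.2767i)|001⟩ + (0.2201 - 0.2767i)|010⟩ + (-0.2201 + 0.2767i)|011⟩ + (-0.2201 - 0.2767i)|100⟩ + (0.2201 + 0.2767i)|101⟩ + (-0.2201 - 0.2767i)|110⟩ + (0.2201 + 0.2767i)|111⟩

H⊗3 gives amp(|y⟩) = (1/2√2) Σ_x (−1)^(x·y) amp(|x⟩), where x·y is the number of positions in which both x and y have a 1.
|000⟩: (-0.7827i + 0.6224)/(2√2) = (0.2201 - 0.2767i)
|001⟩: (0.7827i - 0.6224)/(2√2) = (-0.2201 + 0.2767i)
|010⟩: (-0.7827i + 0.6224)/(2√2) = (0.2201 - 0.2767i)
|011⟩: (0.7827i - 0.6224)/(2√2) = (-0.2201 + 0.2767i)
|100⟩: (-0.7827i - 0.6224)/(2√2) = (-0.2201 - 0.2767i)
|101⟩: (0.7827i + 0.6224)/(2√2) = (0.2201 + 0.2767i)
|110⟩: (-0.7827i - 0.6224)/(2√2) = (-0.2201 - 0.2767i)
|111⟩: (0.7827i + 0.6224)/(2√2) = (0.2201 + 0.2767i)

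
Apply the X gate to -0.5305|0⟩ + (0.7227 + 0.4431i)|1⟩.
(0.7227 + 0.4431i)|0⟩ - 0.5305|1⟩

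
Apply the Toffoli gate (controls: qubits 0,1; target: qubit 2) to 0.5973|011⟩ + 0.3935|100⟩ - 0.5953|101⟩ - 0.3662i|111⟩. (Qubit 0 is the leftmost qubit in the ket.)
0.5973|011⟩ + 0.3935|100⟩ - 0.5953|101⟩ - 0.3662i|110⟩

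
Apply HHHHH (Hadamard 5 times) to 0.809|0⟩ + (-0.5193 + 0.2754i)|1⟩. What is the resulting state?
(0.2048 + 0.1947i)|0⟩ + (0.9392 - 0.1947i)|1⟩

H² = I, so H^5 = H: a single Hadamard. With (a, b) = (0.809, (-0.5193 + 0.2754i)), H gives ((a + b)/√2, (a − b)/√2) = ((0.2048 + 0.1947i), (0.9392 - 0.1947i)).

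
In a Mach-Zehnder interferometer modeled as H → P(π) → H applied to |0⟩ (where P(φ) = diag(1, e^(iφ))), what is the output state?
|1⟩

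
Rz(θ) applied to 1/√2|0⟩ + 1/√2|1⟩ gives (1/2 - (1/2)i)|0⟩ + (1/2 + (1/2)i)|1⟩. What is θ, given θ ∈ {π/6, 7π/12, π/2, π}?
π/2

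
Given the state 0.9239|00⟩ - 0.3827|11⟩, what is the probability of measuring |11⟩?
0.1465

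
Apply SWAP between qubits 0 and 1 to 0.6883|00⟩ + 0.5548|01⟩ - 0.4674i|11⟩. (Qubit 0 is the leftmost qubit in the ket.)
0.6883|00⟩ + 0.5548|10⟩ - 0.4674i|11⟩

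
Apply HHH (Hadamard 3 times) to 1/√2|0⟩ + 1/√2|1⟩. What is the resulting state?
|0⟩

H² = I, so H^3 = H: a single Hadamard. With (a, b) = (1/√2, 1/√2), H gives ((a + b)/√2, (a − b)/√2) = (1, 0).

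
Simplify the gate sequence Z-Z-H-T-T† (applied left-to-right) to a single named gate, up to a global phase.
H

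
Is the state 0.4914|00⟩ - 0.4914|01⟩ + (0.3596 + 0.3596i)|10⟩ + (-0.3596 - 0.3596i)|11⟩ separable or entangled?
Separable

Writing the state as a|00⟩ + b|01⟩ + c|10⟩ + d|11⟩, it is a product state iff ad − bc = 0.
Here (a, b, c, d) = (0.4914, -0.4914, (0.3596 + 0.3596i), (-0.3596 - 0.3596i)): ad − bc = (0.4914)(-0.3596 - 0.3596i) − (-0.4914)(0.3596 + 0.3596i) = 0, so the state is separable.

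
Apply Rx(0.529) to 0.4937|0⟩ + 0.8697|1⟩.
(0.4765 - 0.2274i)|0⟩ + (0.8395 - 0.1291i)|1⟩

Rx(0.529) = [[cos(θ/2), −i·sin(θ/2)], [−i·sin(θ/2), cos(θ/2)]]; θ = 0.529, cos(θ/2) ≈ 0.965223, sin(θ/2) ≈ 0.261427.
With a = amp(|0⟩) = 0.4937 and b = amp(|1⟩) = 0.8697:
new amp(|0⟩) = (0.965223)·a + (-0.261427i)·b = (0.4765 - 0.2274i)
new amp(|1⟩) = (-0.261427i)·a + (0.965223)·b = (0.8395 - 0.1291i)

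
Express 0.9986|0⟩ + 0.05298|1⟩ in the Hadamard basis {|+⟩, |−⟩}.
0.7436|+⟩ + 0.6687|−⟩

With |ψ⟩ = α|0⟩ + β|1⟩, the Hadamard-basis coefficients are ⟨+|ψ⟩ = (α + β)/√2 and ⟨−|ψ⟩ = (α − β)/√2.
Here α = 0.9986, β = 0.05298: (α + β)/√2 = 0.7436, (α − β)/√2 = 0.6687.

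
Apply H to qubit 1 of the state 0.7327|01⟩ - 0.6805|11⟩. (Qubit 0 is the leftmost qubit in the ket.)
0.5181|00⟩ - 0.5181|01⟩ - 0.4812|10⟩ + 0.4812|11⟩

H on qubit 1 mixes each pair of kets that differ only in qubit 1: amplitudes (a, b) of (|…0…⟩, |…1…⟩) become ((a + b)/√2, (a − b)/√2). Kets absent from the input have amplitude 0.
(|00⟩, |01⟩): (a, b) = (0, 0.7327) → (0.5181, -0.5181)
(|10⟩, |11⟩): (a, b) = (0, -0.6805) → (-0.4812, 0.4812)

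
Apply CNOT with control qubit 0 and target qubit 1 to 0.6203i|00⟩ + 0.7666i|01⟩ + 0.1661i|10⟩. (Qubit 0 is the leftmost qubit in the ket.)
0.6203i|00⟩ + 0.7666i|01⟩ + 0.1661i|11⟩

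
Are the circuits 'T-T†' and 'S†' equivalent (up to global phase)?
No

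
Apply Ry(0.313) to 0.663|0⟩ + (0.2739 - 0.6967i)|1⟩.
(0.6122 + 0.1086i)|0⟩ + (0.3739 - 0.6882i)|1⟩

Ry(0.313) = [[cos(θ/2), −sin(θ/2)], [sin(θ/2), cos(θ/2)]]; θ = 0.313, cos(θ/2) ≈ 0.987779, sin(θ/2) ≈ 0.155862.
With a = amp(|0⟩) = 0.663 and b = amp(|1⟩) = (0.2739 - 0.6967i):
new amp(|0⟩) = (0.987779)·a + (-0.155862)·b = (0.6122 + 0.1086i)
new amp(|1⟩) = (0.155862)·a + (0.987779)·b = (0.3739 - 0.6882i)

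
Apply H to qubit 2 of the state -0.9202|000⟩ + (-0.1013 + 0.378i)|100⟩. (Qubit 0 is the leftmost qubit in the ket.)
-0.6507|000⟩ - 0.6507|001⟩ + (-0.07163 + 0.2673i)|100⟩ + (-0.07163 + 0.2673i)|101⟩

H on qubit 2 mixes each pair of kets that differ only in qubit 2: amplitudes (a, b) of (|…0…⟩, |…1…⟩) become ((a + b)/√2, (a − b)/√2). Kets absent from the input have amplitude 0.
(|000⟩, |001⟩): (a, b) = (-0.9202, 0) → (-0.6507, -0.6507)
(|100⟩, |101⟩): (a, b) = ((-0.1013 + 0.378i), 0) → ((-0.07163 + 0.2673i), (-0.07163 + 0.2673i))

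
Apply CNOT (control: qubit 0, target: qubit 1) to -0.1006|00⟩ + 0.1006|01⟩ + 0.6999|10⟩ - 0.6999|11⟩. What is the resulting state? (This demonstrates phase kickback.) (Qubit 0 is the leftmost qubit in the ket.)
-0.1006|00⟩ + 0.1006|01⟩ - 0.6999|10⟩ + 0.6999|11⟩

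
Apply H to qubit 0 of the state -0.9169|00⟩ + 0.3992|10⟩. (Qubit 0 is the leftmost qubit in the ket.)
-0.3661|00⟩ - 0.9306|10⟩

H on qubit 0 mixes each pair of kets that differ only in qubit 0: amplitudes (a, b) of (|…0…⟩, |…1…⟩) become ((a + b)/√2, (a − b)/√2). Kets absent from the input have amplitude 0.
(|00⟩, |10⟩): (a, b) = (-0.9169, 0.3992) → (-0.3661, -0.9306)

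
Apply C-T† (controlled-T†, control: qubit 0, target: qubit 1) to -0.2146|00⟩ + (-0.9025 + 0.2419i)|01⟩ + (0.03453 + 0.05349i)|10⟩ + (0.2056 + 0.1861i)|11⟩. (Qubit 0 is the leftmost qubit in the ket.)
-0.2146|00⟩ + (-0.9025 + 0.2419i)|01⟩ + (0.03453 + 0.05349i)|10⟩ + (0.277 - 0.01379i)|11⟩

C-T† leaves the control-|0⟩ kets |00⟩, |01⟩ unchanged and applies T† to qubit 1 on the control-|1⟩ pair (|10⟩, |11⟩).
T† = [[1, 0], [0, (1/√2 - (1/√2)i)]].
With a = amp(|10⟩) = (0.03453 + 0.05349i) and b = amp(|11⟩) = (0.2056 + 0.1861i):
new amp(|10⟩) = (1)·a = (0.03453 + 0.05349i)
new amp(|11⟩) = (1/√2 - (1/√2)i)·b = (0.277 - 0.01379i)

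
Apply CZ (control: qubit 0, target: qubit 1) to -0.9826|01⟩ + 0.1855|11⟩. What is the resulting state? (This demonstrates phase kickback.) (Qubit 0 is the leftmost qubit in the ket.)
-0.9826|01⟩ - 0.1855|11⟩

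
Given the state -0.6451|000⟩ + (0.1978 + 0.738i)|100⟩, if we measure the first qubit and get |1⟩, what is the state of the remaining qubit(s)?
(0.2589 + 0.9659i)|00⟩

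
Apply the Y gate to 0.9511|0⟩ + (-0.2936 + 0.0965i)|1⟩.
(0.0965 + 0.2936i)|0⟩ + 0.9511i|1⟩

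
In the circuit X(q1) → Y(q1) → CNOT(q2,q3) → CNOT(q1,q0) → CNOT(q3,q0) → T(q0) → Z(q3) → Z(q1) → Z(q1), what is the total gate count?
9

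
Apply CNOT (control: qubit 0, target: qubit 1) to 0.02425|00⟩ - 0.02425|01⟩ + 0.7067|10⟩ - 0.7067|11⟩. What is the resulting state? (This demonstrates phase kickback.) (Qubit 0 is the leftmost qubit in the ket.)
0.02425|00⟩ - 0.02425|01⟩ - 0.7067|10⟩ + 0.7067|11⟩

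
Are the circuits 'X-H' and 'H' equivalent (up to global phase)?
No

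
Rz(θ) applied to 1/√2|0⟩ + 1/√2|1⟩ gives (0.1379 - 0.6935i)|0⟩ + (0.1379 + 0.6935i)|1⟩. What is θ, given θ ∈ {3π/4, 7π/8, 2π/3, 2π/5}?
7π/8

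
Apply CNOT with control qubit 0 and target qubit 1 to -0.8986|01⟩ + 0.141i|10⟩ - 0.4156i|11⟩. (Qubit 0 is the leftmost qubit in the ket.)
-0.8986|01⟩ - 0.4156i|10⟩ + 0.141i|11⟩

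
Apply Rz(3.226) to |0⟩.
(-0.04219 - 0.9991i)|0⟩

Rz(3.226) = [[e^(−iθ/2), 0], [0, e^(iθ/2)]] with e^(±iθ/2) = cos(θ/2) ± i·sin(θ/2); θ = 3.226, cos(θ/2) ≈ -0.0421911, sin(θ/2) ≈ 0.99911.
With a = amp(|0⟩) = 1 and b = amp(|1⟩) = 0:
new amp(|0⟩) = (-0.0421911 - 0.99911i)·a = (-0.04219 - 0.9991i)
new amp(|1⟩) = (-0.0421911 + 0.99911i)·b = 0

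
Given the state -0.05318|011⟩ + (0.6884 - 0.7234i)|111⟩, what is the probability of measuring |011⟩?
0.002828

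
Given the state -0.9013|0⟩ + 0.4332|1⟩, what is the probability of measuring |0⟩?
0.8123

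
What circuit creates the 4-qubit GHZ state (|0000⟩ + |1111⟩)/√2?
H(q0) → CNOT(q0,q1) → CNOT(q0,q2) → CNOT(q0,q3)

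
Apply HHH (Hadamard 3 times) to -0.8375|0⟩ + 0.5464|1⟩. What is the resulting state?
-0.2058|0⟩ - 0.9786|1⟩

H² = I, so H^3 = H: a single Hadamard. With (a, b) = (-0.8375, 0.5464), H gives ((a + b)/√2, (a − b)/√2) = (-0.2058, -0.9786).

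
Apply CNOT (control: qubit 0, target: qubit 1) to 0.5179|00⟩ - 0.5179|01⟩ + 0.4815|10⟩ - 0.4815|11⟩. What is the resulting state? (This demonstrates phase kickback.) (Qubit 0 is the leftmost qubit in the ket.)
0.5179|00⟩ - 0.5179|01⟩ - 0.4815|10⟩ + 0.4815|11⟩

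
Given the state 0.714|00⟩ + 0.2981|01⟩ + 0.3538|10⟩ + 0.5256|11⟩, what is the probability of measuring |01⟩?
0.08886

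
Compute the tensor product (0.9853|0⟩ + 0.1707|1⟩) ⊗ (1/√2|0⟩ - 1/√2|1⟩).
0.6967|00⟩ - 0.6967|01⟩ + 0.1207|10⟩ - 0.1207|11⟩

amp(|b₁b₂…⟩) = product of the factor amplitudes for bits b₁, b₂, …; only kets whose every factor amplitude is nonzero survive.
|00⟩: (0.9853)(1/√2) = 0.6967
|01⟩: (0.9853)(-1/√2) = -0.6967
|10⟩: (0.1707)(1/√2) = 0.1207
|11⟩: (0.1707)(-1/√2) = -0.1207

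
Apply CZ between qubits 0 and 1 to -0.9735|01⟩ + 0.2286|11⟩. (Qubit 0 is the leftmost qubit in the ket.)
-0.9735|01⟩ - 0.2286|11⟩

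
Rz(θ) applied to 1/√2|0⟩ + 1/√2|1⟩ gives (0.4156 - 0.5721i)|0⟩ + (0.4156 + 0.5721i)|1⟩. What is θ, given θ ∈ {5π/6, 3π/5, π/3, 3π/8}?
3π/5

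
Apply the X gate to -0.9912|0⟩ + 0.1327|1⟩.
0.1327|0⟩ - 0.9912|1⟩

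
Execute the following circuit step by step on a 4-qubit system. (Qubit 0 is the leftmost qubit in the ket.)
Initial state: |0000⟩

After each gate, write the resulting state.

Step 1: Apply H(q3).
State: 1/√2|0000⟩ + 1/√2|0001⟩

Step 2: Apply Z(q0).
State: 1/√2|0000⟩ + 1/√2|0001⟩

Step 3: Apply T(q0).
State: 1/√2|0000⟩ + 1/√2|0001⟩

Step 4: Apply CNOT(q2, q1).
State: 1/√2|0000⟩ + 1/√2|0001⟩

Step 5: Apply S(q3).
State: 1/√2|0000⟩ + (1/√2)i|0001⟩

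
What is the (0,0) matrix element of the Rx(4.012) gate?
-0.4216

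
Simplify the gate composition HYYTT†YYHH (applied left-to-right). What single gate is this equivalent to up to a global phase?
H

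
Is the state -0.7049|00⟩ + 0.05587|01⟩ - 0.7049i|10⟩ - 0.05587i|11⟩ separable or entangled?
Entangled

Writing the state as a|00⟩ + b|01⟩ + c|10⟩ + d|11⟩, it is a product state iff ad − bc = 0.
Here (a, b, c, d) = (-0.7049, 0.05587, -0.7049i, -0.05587i): ad − bc = (-0.7049)(-0.05587i) − (0.05587)(-0.7049i) = 0.07877i ≠ 0, so the state is entangled.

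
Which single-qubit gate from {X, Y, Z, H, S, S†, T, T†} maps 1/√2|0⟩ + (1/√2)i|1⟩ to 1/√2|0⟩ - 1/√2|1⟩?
S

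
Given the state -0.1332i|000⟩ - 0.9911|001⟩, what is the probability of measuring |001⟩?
0.9823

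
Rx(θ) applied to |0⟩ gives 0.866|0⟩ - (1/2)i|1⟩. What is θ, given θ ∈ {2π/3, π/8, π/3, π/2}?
π/3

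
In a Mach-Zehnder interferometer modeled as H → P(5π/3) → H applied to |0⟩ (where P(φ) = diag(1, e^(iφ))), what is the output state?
(0.75 - 0.433i)|0⟩ + (0.25 + 0.433i)|1⟩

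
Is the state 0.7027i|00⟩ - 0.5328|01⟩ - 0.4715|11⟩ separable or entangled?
Entangled

Writing the state as a|00⟩ + b|01⟩ + c|10⟩ + d|11⟩, it is a product state iff ad − bc = 0.
Here (a, b, c, d) = (0.7027i, -0.5328, 0, -0.4715): ad − bc = (0.7027i)(-0.4715) − (-0.5328)(0) = -0.3313i ≠ 0, so the state is entangled.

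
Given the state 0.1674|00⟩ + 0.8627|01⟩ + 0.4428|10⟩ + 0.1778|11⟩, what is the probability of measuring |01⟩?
0.7443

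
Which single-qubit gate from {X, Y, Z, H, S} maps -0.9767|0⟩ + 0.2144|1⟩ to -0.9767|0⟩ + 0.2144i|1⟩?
S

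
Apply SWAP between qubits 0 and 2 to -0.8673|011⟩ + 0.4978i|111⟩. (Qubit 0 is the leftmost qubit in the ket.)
-0.8673|110⟩ + 0.4978i|111⟩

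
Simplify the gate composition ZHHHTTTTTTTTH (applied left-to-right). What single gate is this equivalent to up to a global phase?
Z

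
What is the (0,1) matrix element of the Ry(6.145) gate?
-0.06904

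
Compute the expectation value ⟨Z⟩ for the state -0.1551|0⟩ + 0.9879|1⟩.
-0.9519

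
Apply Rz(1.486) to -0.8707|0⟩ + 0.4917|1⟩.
(-0.6412 + 0.589i)|0⟩ + (0.3621 + 0.3326i)|1⟩

Rz(1.486) = [[e^(−iθ/2), 0], [0, e^(iθ/2)]] with e^(±iθ/2) = cos(θ/2) ± i·sin(θ/2); θ = 1.486, cos(θ/2) ≈ 0.736442, sin(θ/2) ≈ 0.6765.
With a = amp(|0⟩) = -0.8707 and b = amp(|1⟩) = 0.4917:
new amp(|0⟩) = (0.736442 - 0.6765i)·a = (-0.6412 + 0.589i)
new amp(|1⟩) = (0.736442 + 0.6765i)·b = (0.3621 + 0.3326i)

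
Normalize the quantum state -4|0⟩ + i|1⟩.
-0.9701|0⟩ + 0.2425i|1⟩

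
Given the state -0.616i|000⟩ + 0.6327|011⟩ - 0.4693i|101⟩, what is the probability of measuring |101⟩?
0.2202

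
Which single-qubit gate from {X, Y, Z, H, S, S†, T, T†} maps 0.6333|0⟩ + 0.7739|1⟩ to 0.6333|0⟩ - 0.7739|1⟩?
Z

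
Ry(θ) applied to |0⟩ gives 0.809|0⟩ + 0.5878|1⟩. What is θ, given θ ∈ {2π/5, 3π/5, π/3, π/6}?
2π/5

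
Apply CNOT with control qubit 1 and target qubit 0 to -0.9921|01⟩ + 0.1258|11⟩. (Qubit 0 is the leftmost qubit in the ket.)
0.1258|01⟩ - 0.9921|11⟩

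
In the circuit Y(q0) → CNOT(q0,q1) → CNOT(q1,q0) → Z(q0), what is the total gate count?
4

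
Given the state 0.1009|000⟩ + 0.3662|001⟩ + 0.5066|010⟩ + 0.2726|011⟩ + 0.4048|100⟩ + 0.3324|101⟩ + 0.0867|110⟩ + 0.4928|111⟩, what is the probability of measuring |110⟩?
0.007517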